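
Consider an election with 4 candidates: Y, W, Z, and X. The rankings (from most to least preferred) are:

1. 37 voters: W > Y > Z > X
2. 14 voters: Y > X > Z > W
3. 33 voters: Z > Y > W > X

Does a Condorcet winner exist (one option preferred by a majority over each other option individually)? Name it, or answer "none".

Y

Y vs W: 47–37 for Y.
Y vs Z: 51–33 for Y.
Y vs X: 84–0 for Y.
Y beats every other option head-to-head.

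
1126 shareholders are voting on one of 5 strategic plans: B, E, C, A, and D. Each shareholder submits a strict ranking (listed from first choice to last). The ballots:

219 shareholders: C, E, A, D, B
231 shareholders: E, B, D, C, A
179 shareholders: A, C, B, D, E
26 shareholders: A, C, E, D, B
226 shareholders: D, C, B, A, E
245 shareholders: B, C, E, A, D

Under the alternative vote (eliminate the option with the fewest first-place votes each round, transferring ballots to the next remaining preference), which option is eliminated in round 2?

Round 1: B 245, E 231, C 219, A 205, D 226. Eliminate A.
Round 2: B 245, E 231, C 424, D 226. Eliminate D.

D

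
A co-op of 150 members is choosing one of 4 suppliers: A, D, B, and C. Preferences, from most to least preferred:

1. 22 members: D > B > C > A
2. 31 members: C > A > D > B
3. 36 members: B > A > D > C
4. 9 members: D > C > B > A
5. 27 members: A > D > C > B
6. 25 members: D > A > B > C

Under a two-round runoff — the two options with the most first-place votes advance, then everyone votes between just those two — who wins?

D

Round 1 first-place votes: A 27, D 56, B 36, C 31.
D and B advance.
Runoff: D is preferred to B by 114 voters; B by 36.
D wins the runoff.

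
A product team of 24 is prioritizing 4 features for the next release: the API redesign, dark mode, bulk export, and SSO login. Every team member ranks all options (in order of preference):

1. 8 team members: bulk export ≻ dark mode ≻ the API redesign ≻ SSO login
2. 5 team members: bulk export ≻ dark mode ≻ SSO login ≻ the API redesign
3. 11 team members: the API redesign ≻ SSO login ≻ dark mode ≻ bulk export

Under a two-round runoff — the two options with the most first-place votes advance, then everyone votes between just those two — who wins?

Round 1 first-place votes: the API redesign 11, dark mode 0, bulk export 13, SSO login 0.
bulk export and the API redesign advance.
Runoff: bulk export is preferred to the API redesign by 13 voters; the API redesign by 11.
bulk export wins the runoff.

bulk export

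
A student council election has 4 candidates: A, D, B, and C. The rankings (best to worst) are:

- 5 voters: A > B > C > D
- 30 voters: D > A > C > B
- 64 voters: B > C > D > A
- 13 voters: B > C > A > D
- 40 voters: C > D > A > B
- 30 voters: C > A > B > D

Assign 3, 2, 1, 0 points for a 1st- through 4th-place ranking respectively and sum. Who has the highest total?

A: 5·3 + 30·2 + 64·0 + 13·1 + 40·1 + 30·2 = 188
D: 5·0 + 30·3 + 64·1 + 13·0 + 40·2 + 30·0 = 234
B: 5·2 + 30·0 + 64·3 + 13·3 + 40·0 + 30·1 = 271
C: 5·1 + 30·1 + 64·2 + 13·2 + 40·3 + 30·3 = 399
C has the highest Borda score (399).

C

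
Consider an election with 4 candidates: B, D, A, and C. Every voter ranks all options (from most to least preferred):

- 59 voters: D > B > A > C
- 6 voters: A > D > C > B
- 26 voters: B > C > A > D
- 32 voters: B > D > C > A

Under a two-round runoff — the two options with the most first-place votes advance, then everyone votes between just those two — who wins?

Round 1 first-place votes: B 58, D 59, A 6, C 0.
D and B advance.
Runoff: D is preferred to B by 65 voters; B by 58.
D wins the runoff.

D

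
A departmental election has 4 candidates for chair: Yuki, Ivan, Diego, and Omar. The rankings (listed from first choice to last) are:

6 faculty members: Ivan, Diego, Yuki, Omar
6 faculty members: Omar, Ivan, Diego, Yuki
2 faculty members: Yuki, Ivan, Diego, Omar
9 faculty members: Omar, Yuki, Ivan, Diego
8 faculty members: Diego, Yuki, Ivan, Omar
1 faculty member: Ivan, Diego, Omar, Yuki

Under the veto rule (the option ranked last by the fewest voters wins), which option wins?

Last-place votes: Yuki 7, Ivan 0, Diego 9, Omar 16.
Ivan is ranked last by the fewest voters, so Ivan wins.

Ivan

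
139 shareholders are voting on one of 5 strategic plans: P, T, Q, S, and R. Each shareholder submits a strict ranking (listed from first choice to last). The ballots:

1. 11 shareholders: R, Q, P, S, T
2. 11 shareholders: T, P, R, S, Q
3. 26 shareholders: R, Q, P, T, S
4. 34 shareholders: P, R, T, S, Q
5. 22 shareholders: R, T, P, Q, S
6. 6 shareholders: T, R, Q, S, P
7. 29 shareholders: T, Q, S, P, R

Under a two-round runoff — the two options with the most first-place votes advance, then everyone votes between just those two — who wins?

R

Round 1 first-place votes: P 34, T 46, Q 0, S 0, R 59.
R and T advance.
Runoff: R is preferred to T by 93 voters; T by 46.
R wins the runoff.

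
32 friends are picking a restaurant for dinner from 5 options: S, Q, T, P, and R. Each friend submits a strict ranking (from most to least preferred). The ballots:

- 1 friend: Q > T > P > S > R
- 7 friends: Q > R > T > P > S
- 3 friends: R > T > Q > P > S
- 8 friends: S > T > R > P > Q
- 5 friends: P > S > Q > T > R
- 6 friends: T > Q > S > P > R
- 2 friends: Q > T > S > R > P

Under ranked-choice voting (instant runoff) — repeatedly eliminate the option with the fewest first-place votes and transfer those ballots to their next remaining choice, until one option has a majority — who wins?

Q

Round 1: S 8, Q 10, T 6, P 5, R 3. Eliminate R.
Round 2: S 8, Q 10, T 9, P 5. Eliminate P.
Round 3: S 13, Q 10, T 9. Eliminate T.
Round 4: S 13, Q 19. Q has a majority.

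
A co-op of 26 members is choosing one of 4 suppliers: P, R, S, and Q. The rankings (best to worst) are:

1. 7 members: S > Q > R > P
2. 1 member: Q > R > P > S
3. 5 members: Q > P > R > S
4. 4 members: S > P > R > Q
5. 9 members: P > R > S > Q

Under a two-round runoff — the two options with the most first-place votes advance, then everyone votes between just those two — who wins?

Round 1 first-place votes: P 9, R 0, S 11, Q 6.
S and P advance.
Runoff: S is preferred to P by 11 voters; P by 15.
P wins the runoff.

P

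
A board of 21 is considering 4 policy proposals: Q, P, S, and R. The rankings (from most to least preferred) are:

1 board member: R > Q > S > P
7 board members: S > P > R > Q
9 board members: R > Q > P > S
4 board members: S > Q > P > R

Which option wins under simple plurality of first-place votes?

S

First-place votes: Q 0, P 0, S 11, R 10.
S has the most first-place votes.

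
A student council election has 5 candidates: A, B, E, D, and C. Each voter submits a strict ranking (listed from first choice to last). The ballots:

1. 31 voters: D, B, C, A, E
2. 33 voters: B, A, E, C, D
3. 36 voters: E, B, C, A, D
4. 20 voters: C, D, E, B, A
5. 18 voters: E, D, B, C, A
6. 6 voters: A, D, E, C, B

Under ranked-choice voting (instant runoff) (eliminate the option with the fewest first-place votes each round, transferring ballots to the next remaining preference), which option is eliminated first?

Round 1: A 6, B 33, E 54, D 31, C 20. Eliminate A.

A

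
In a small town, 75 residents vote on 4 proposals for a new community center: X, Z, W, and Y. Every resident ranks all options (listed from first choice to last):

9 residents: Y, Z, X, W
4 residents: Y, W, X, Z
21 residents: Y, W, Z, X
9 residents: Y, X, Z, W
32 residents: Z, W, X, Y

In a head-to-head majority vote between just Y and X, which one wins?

Voters preferring Y to X: 43; preferring X to Y: 32.
Y wins the head-to-head.

Y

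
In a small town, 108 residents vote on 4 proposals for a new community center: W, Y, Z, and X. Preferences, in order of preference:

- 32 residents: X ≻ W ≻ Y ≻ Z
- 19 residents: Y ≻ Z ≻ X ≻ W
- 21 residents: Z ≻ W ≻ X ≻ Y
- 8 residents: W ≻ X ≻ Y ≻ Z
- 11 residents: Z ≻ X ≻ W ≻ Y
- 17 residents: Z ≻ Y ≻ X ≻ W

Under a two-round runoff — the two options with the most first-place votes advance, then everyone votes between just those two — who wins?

Round 1 first-place votes: W 8, Y 19, Z 49, X 32.
Z and X advance.
Runoff: Z is preferred to X by 68 voters; X by 40.
Z wins the runoff.

Z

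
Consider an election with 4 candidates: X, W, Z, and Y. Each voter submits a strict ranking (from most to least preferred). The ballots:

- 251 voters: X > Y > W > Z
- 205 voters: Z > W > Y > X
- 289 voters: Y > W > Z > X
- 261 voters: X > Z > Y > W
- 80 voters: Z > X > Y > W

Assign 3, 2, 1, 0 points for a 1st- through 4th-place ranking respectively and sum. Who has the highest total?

Y

X: 251·3 + 205·0 + 289·0 + 261·3 + 80·2 = 1696
W: 251·1 + 205·2 + 289·2 + 261·0 + 80·0 = 1239
Z: 251·0 + 205·3 + 289·1 + 261·2 + 80·3 = 1666
Y: 251·2 + 205·1 + 289·3 + 261·1 + 80·1 = 1915
Y has the highest Borda score (1915).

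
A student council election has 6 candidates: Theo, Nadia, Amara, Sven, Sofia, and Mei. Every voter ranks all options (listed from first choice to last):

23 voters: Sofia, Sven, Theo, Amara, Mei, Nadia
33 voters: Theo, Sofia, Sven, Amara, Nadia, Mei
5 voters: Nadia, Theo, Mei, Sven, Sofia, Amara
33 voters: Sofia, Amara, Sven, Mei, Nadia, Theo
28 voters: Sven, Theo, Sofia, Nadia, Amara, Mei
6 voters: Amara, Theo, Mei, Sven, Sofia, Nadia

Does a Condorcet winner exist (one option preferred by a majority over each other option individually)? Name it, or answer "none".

Checking pairwise contests:
Sven beats Theo 84–44.
Theo beats Nadia 90–38.
Theo beats Amara 89–39.
Sofia beats Sven 89–39.
Theo beats Sofia 72–56.
Theo beats Mei 95–33.
Every option loses at least one head-to-head, so there is no Condorcet winner.

none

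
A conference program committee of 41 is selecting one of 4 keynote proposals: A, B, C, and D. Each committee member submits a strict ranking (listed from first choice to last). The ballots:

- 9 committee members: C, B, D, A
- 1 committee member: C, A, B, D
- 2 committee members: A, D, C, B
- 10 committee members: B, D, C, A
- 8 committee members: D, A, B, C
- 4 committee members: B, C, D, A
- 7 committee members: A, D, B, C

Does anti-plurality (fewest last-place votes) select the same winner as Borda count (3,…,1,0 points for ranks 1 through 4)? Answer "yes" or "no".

no

Anti-plurality — last-place votes: A 23, B 2, C 15, D 1. Winner: D.
Borda — scores: A 45, B 76, C 50, D 75. Winner: B.
The two methods disagree.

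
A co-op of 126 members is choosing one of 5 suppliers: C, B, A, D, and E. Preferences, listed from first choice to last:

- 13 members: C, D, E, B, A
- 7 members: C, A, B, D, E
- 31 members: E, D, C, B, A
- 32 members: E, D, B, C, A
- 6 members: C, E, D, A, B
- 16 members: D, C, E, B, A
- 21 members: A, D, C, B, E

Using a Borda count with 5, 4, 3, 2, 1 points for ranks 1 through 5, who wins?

D

C: 13·5 + 7·5 + 31·3 + 32·2 + 6·5 + 16·4 + 21·3 = 414
B: 13·2 + 7·3 + 31·2 + 32·3 + 6·1 + 16·2 + 21·2 = 285
A: 13·1 + 7·4 + 31·1 + 32·1 + 6·2 + 16·1 + 21·5 = 237
D: 13·4 + 7·2 + 31·4 + 32·4 + 6·3 + 16·5 + 21·4 = 500
E: 13·3 + 7·1 + 31·5 + 32·5 + 6·4 + 16·3 + 21·1 = 454
D has the highest Borda score (500).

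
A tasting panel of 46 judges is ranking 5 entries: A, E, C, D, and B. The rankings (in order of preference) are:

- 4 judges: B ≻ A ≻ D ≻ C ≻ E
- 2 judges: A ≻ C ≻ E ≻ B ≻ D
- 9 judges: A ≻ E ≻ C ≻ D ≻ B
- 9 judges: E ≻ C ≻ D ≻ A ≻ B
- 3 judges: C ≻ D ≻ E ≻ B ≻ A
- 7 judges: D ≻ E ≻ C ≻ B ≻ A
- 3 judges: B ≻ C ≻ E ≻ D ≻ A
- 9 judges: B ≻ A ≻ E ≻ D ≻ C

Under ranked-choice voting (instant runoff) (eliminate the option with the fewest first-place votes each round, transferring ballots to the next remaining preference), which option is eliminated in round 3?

Round 1: A 11, E 9, C 3, D 7, B 16. Eliminate C.
Round 2: A 11, E 9, D 10, B 16. Eliminate E.
Round 3: A 11, D 19, B 16. Eliminate A.

A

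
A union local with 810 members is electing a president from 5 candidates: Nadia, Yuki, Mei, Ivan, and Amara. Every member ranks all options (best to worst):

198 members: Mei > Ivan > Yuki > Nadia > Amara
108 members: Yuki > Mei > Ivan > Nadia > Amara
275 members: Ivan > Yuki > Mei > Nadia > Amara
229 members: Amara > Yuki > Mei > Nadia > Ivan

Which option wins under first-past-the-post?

First-place votes: Nadia 0, Yuki 108, Mei 198, Ivan 275, Amara 229.
Ivan has the most first-place votes.

Ivan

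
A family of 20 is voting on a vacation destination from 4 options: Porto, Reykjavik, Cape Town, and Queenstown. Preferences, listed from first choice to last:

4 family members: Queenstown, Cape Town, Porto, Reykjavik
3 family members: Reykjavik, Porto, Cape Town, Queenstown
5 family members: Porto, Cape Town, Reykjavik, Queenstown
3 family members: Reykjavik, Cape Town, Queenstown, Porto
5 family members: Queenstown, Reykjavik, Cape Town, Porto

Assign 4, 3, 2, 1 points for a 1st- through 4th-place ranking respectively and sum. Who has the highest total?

Reykjavik

Porto: 4·2 + 3·3 + 5·4 + 3·1 + 5·1 = 45
Reykjavik: 4·1 + 3·4 + 5·2 + 3·4 + 5·3 = 53
Cape Town: 4·3 + 3·2 + 5·3 + 3·3 + 5·2 = 52
Queenstown: 4·4 + 3·1 + 5·1 + 3·2 + 5·4 = 50
Reykjavik has the highest Borda score (53).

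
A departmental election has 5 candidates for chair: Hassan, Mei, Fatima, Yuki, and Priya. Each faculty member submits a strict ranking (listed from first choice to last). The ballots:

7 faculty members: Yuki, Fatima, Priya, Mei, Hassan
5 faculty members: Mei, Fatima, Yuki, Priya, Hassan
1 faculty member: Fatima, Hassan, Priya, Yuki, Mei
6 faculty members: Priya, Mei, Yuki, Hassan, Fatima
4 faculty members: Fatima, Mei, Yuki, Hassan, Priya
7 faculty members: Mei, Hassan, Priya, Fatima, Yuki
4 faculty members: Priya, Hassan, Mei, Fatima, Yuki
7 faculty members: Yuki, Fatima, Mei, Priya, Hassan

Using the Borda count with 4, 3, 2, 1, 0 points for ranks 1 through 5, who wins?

Hassan: 7·0 + 5·0 + 1·3 + 6·1 + 4·1 + 7·3 + 4·3 + 7·0 = 46
Mei: 7·1 + 5·4 + 1·0 + 6·3 + 4·3 + 7·4 + 4·2 + 7·2 = 107
Fatima: 7·3 + 5·3 + 1·4 + 6·0 + 4·4 + 7·1 + 4·1 + 7·3 = 88
Yuki: 7·4 + 5·2 + 1·1 + 6·2 + 4·2 + 7·0 + 4·0 + 7·4 = 87
Priya: 7·2 + 5·1 + 1·2 + 6·4 + 4·0 + 7·2 + 4·4 + 7·1 = 82
Mei has the highest Borda score (107).

Mei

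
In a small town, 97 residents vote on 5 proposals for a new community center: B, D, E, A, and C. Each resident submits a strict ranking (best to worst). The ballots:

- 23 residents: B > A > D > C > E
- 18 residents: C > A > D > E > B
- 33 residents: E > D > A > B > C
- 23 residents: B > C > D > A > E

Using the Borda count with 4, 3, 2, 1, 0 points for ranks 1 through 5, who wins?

D

B: 23·4 + 18·0 + 33·1 + 23·4 = 217
D: 23·2 + 18·2 + 33·3 + 23·2 = 227
E: 23·0 + 18·1 + 33·4 + 23·0 = 150
A: 23·3 + 18·3 + 33·2 + 23·1 = 212
C: 23·1 + 18·4 + 33·0 + 23·3 = 164
D has the highest Borda score (227).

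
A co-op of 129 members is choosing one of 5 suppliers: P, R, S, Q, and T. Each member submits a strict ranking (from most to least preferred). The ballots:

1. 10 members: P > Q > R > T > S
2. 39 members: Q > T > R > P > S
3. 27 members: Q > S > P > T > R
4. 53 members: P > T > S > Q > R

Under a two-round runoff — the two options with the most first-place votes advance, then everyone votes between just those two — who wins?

Round 1 first-place votes: P 63, R 0, S 0, Q 66, T 0.
Q and P advance.
Runoff: Q is preferred to P by 66 voters; P by 63.
Q wins the runoff.

Q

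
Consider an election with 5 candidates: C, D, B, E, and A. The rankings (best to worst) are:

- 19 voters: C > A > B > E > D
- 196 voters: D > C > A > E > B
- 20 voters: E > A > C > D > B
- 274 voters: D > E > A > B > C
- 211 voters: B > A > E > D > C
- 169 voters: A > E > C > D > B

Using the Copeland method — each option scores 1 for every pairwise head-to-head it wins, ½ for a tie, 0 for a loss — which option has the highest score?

C: loses to D, B, E, and A → score 0.
D: beats C, B, E, and A → score 4.
B: beats C; loses to D, E, and A → score 1.
E: beats C and B; loses to D and A → score 2.
A: beats C, B, and E; loses to D → score 3.
D has the best pairwise record.

D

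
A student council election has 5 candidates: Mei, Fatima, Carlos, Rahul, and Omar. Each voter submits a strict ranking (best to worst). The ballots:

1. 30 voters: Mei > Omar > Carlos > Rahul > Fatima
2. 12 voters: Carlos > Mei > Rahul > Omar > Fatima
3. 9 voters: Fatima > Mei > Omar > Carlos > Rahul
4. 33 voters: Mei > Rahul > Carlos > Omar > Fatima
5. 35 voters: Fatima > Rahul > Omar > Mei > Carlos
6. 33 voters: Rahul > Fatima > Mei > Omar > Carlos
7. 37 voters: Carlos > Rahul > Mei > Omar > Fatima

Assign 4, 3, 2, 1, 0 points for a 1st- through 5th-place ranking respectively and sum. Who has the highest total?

Rahul

Mei: 30·4 + 12·3 + 9·3 + 33·4 + 35·1 + 33·2 + 37·2 = 490
Fatima: 30·0 + 12·0 + 9·4 + 33·0 + 35·4 + 33·3 + 37·0 = 275
Carlos: 30·2 + 12·4 + 9·1 + 33·2 + 35·0 + 33·0 + 37·4 = 331
Rahul: 30·1 + 12·2 + 9·0 + 33·3 + 35·3 + 33·4 + 37·3 = 501
Omar: 30·3 + 12·1 + 9·2 + 33·1 + 35·2 + 33·1 + 37·1 = 293
Rahul has the highest Borda score (501).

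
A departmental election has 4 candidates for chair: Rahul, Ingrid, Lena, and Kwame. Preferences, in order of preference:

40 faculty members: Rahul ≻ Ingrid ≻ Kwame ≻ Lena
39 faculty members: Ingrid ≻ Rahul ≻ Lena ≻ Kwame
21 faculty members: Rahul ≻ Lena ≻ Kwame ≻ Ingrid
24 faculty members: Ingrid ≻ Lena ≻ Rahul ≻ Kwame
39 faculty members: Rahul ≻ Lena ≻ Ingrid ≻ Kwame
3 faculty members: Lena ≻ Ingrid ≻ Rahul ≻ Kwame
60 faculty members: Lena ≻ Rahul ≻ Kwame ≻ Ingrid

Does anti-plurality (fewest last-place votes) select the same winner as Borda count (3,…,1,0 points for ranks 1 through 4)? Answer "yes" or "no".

yes

Anti-plurality — last-place votes: Rahul 0, Ingrid 81, Lena 40, Kwame 105. Winner: Rahul.
Borda — scores: Rahul 525, Ingrid 314, Lena 396, Kwame 121. Winner: Rahul.
The two methods agree.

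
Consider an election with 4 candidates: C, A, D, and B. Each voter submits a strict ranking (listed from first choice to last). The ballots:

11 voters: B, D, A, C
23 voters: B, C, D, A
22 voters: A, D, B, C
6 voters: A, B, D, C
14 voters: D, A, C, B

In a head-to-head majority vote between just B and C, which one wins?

B

Voters preferring B to C: 62; preferring C to B: 14.
B wins the head-to-head.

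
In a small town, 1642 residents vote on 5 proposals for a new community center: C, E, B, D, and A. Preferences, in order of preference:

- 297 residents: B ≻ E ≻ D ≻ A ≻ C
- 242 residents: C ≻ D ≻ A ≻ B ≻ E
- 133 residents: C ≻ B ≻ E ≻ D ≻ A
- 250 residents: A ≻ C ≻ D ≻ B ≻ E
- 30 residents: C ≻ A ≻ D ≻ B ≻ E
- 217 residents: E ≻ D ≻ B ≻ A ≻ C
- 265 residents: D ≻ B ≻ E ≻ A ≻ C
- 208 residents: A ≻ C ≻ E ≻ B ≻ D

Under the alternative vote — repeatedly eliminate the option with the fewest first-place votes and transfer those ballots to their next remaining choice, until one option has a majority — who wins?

Round 1: C 405, E 217, B 297, D 265, A 458. Eliminate E.
Round 2: C 405, B 297, D 482, A 458. Eliminate B.
Round 3: C 405, D 779, A 458. Eliminate C.
Round 4: D 1154, A 488. D has a majority.

D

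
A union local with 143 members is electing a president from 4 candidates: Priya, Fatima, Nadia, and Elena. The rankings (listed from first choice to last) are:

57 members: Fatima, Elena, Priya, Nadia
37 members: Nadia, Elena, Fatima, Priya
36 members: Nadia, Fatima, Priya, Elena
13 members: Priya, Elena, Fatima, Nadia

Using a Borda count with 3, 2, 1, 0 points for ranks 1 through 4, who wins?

Priya: 57·1 + 37·0 + 36·1 + 13·3 = 132
Fatima: 57·3 + 37·1 + 36·2 + 13·1 = 293
Nadia: 57·0 + 37·3 + 36·3 + 13·0 = 219
Elena: 57·2 + 37·2 + 36·0 + 13·2 = 214
Fatima has the highest Borda score (293).

Fatima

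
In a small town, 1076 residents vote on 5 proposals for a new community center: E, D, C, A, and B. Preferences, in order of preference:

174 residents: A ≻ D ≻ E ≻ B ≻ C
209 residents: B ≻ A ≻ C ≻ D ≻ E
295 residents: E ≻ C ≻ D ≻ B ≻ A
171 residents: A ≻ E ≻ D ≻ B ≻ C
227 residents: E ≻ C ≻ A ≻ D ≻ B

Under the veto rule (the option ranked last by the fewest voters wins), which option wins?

Last-place votes: E 209, D 0, C 345, A 295, B 227.
D is ranked last by the fewest voters, so D wins.

D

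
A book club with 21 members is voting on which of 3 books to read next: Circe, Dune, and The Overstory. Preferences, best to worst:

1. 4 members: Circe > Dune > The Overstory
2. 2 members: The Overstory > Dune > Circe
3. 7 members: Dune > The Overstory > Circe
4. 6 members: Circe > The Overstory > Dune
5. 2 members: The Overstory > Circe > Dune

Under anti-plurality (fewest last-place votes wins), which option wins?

The Overstory

Last-place votes: Circe 9, Dune 8, The Overstory 4.
The Overstory is ranked last by the fewest voters, so The Overstory wins.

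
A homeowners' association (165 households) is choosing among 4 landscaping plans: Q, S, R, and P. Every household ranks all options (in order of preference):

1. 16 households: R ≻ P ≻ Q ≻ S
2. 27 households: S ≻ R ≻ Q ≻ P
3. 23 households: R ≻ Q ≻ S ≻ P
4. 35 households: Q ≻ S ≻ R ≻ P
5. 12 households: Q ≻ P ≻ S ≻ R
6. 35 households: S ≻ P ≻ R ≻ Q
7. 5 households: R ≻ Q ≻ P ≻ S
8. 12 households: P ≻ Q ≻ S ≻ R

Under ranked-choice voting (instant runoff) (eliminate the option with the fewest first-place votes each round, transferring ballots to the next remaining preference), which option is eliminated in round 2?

R

Round 1: Q 47, S 62, R 44, P 12. Eliminate P.
Round 2: Q 59, S 62, R 44. Eliminate R.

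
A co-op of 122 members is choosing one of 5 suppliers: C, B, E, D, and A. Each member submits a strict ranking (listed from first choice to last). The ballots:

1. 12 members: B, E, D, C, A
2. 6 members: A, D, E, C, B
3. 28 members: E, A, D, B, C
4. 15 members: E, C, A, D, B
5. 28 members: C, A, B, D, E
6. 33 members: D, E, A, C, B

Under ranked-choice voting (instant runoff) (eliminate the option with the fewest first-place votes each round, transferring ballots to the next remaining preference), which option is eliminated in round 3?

C

Round 1: C 28, B 12, E 43, D 33, A 6. Eliminate A.
Round 2: C 28, B 12, E 43, D 39. Eliminate B.
Round 3: C 28, E 55, D 39. Eliminate C.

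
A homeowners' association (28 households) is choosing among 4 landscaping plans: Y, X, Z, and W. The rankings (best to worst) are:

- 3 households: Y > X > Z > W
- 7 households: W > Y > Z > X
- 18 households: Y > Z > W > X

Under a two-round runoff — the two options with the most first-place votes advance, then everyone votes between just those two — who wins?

Round 1 first-place votes: Y 21, X 0, Z 0, W 7.
Y and W advance.
Runoff: Y is preferred to W by 21 voters; W by 7.
Y wins the runoff.

Y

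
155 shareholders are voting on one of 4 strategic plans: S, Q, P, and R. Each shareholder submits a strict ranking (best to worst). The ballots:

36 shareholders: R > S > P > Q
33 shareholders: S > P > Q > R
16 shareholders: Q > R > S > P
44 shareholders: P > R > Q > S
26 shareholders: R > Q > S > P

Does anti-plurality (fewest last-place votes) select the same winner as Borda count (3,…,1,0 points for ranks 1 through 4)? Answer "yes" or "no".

Anti-plurality — last-place votes: S 44, Q 36, P 42, R 33. Winner: R.
Borda — scores: S 213, Q 177, P 234, R 306. Winner: R.
The two methods agree.

yes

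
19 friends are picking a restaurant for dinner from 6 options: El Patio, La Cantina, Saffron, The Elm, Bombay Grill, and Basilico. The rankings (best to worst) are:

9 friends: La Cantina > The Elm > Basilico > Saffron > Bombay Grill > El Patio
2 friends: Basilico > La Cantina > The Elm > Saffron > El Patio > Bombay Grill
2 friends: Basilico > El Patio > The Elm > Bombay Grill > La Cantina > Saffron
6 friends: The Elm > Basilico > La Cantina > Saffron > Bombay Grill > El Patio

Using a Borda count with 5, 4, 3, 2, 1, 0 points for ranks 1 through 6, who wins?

The Elm

El Patio: 9·0 + 2·1 + 2·4 + 6·0 = 10
La Cantina: 9·5 + 2·4 + 2·1 + 6·3 = 73
Saffron: 9·2 + 2·2 + 2·0 + 6·2 = 34
The Elm: 9·4 + 2·3 + 2·3 + 6·5 = 78
Bombay Grill: 9·1 + 2·0 + 2·2 + 6·1 = 19
Basilico: 9·3 + 2·5 + 2·5 + 6·4 = 71
The Elm has the highest Borda score (78).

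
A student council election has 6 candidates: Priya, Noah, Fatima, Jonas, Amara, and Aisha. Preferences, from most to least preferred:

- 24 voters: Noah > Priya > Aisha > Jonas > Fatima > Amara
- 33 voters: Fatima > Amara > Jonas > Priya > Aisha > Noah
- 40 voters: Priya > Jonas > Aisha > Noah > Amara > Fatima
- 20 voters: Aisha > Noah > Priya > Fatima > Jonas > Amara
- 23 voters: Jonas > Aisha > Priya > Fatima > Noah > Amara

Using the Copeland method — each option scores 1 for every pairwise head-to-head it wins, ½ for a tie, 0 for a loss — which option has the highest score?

Priya: beats Noah, Fatima, Jonas, Amara, and Aisha → score 5.
Noah: beats Fatima and Amara; loses to Priya, Jonas, and Aisha → score 2.
Fatima: beats Amara; loses to Priya, Noah, Jonas, and Aisha → score 1.
Jonas: beats Noah, Fatima, Amara, and Aisha; loses to Priya → score 4.
Amara: loses to Priya, Noah, Fatima, Jonas, and Aisha → score 0.
Aisha: beats Noah, Fatima, and Amara; loses to Priya and Jonas → score 3.
Priya has the best pairwise record.

Priya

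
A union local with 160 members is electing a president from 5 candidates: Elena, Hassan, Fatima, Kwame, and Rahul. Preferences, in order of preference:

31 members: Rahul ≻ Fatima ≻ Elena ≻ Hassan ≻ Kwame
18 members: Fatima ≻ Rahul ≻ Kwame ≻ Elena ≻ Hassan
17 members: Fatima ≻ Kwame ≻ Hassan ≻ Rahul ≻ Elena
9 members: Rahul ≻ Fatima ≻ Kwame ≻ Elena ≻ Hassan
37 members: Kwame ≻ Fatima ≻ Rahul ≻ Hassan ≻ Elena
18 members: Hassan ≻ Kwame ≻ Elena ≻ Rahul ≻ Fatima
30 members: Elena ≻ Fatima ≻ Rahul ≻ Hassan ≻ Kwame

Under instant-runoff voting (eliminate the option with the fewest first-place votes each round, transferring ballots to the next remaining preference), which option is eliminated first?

Round 1: Elena 30, Hassan 18, Fatima 35, Kwame 37, Rahul 40. Eliminate Hassan.

Hassan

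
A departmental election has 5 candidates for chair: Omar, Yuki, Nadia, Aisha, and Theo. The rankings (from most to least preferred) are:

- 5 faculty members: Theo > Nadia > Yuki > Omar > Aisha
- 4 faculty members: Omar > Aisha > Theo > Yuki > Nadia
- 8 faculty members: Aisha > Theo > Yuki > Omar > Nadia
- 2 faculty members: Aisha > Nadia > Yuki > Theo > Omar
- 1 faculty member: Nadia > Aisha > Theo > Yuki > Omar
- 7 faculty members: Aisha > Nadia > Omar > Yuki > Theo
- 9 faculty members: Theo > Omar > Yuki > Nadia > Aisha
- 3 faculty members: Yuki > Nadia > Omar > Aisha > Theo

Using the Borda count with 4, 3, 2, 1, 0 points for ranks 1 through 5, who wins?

Theo

Omar: 5·1 + 4·4 + 8·1 + 2·0 + 1·0 + 7·2 + 9·3 + 3·2 = 76
Yuki: 5·2 + 4·1 + 8·2 + 2·2 + 1·1 + 7·1 + 9·2 + 3·4 = 72
Nadia: 5·3 + 4·0 + 8·0 + 2·3 + 1·4 + 7·3 + 9·1 + 3·3 = 64
Aisha: 5·0 + 4·3 + 8·4 + 2·4 + 1·3 + 7·4 + 9·0 + 3·1 = 86
Theo: 5·4 + 4·2 + 8·3 + 2·1 + 1·2 + 7·0 + 9·4 + 3·0 = 92
Theo has the highest Borda score (92).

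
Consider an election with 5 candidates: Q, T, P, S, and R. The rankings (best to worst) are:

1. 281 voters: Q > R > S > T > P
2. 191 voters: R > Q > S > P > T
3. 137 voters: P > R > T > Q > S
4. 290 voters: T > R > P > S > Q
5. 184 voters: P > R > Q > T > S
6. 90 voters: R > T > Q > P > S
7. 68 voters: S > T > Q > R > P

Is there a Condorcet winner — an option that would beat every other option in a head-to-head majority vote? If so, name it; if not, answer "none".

R

R vs Q: 892–349 for R.
R vs T: 883–358 for R.
R vs P: 920–321 for R.
R vs S: 1173–68 for R.
R beats every other option head-to-head.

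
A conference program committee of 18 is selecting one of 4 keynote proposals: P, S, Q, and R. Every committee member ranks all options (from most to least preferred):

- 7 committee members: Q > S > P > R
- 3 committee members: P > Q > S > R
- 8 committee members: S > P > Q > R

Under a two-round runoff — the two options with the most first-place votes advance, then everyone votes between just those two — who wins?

Round 1 first-place votes: P 3, S 8, Q 7, R 0.
S and Q advance.
Runoff: S is preferred to Q by 8 voters; Q by 10.
Q wins the runoff.

Q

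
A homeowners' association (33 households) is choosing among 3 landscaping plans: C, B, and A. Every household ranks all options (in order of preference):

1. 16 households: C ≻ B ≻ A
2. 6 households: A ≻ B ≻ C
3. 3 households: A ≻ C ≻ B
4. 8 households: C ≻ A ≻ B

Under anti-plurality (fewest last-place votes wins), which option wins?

C

Last-place votes: C 6, B 11, A 16.
C is ranked last by the fewest voters, so C wins.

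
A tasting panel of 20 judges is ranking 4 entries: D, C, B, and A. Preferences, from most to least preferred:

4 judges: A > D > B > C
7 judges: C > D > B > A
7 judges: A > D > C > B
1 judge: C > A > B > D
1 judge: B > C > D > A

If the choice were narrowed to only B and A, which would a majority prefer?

A

Voters preferring B to A: 8; preferring A to B: 12.
A wins the head-to-head.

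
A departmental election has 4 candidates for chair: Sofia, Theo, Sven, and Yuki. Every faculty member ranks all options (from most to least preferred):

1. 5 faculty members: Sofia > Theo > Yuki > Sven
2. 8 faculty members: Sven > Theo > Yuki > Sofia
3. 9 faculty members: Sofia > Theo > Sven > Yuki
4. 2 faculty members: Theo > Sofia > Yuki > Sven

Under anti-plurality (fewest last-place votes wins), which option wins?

Theo

Last-place votes: Sofia 8, Theo 0, Sven 7, Yuki 9.
Theo is ranked last by the fewest voters, so Theo wins.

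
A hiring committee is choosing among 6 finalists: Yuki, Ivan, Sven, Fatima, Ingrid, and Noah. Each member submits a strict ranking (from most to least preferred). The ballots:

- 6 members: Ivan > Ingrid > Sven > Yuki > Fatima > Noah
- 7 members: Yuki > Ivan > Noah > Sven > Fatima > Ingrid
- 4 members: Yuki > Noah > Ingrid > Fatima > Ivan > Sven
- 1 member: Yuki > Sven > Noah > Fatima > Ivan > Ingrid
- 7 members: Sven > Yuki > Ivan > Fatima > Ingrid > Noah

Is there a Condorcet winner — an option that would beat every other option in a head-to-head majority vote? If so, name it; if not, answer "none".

Checking pairwise contests:
Sven beats Yuki 13–12.
Yuki beats Ivan 19–6.
Ivan beats Sven 17–8.
Yuki beats Fatima 25–0.
Yuki beats Ingrid 19–6.
Yuki beats Noah 25–0.
Every option loses at least one head-to-head, so there is no Condorcet winner.

none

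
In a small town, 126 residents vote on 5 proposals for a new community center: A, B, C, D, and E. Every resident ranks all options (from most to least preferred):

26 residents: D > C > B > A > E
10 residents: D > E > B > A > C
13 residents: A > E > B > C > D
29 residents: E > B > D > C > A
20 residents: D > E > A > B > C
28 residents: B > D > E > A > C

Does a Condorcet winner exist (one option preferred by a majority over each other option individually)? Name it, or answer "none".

none

Checking pairwise contests:
B beats A 93–33.
E beats B 72–54.
A beats C 71–55.
B beats D 70–56.
D beats E 84–42.
Every option loses at least one head-to-head, so there is no Condorcet winner.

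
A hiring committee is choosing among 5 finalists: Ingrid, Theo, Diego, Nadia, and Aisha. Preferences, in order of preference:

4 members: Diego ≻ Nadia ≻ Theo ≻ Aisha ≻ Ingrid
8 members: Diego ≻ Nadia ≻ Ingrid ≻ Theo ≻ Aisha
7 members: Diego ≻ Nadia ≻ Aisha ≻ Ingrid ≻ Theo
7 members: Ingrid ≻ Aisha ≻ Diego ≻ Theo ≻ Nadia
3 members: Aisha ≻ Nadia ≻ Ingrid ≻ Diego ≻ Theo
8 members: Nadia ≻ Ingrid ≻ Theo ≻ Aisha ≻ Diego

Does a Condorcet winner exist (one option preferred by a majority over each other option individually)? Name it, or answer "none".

Diego

Diego vs Ingrid: 19–18 for Diego.
Diego vs Theo: 29–8 for Diego.
Diego vs Nadia: 26–11 for Diego.
Diego vs Aisha: 19–18 for Diego.
Diego beats every other option head-to-head.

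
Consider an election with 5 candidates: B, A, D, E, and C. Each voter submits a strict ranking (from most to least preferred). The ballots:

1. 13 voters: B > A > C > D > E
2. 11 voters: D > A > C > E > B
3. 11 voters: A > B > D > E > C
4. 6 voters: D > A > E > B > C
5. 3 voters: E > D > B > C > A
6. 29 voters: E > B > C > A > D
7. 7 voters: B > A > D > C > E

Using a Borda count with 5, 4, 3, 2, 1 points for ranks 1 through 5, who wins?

B

B: 13·5 + 11·1 + 11·4 + 6·2 + 3·3 + 29·4 + 7·5 = 292
A: 13·4 + 11·4 + 11·5 + 6·4 + 3·1 + 29·2 + 7·4 = 264
D: 13·2 + 11·5 + 11·3 + 6·5 + 3·4 + 29·1 + 7·3 = 206
E: 13·1 + 11·2 + 11·2 + 6·3 + 3·5 + 29·5 + 7·1 = 242
C: 13·3 + 11·3 + 11·1 + 6·1 + 3·2 + 29·3 + 7·2 = 196
B has the highest Borda score (292).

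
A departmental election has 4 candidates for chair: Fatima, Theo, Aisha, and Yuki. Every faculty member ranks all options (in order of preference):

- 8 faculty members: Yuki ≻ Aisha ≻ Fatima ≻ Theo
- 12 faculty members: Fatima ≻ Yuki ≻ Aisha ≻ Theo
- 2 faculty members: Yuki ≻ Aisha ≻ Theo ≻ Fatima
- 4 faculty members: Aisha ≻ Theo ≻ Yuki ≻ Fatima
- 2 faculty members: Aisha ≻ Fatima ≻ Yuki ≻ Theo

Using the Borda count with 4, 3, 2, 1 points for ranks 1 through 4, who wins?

Yuki

Fatima: 8·2 + 12·4 + 2·1 + 4·1 + 2·3 = 76
Theo: 8·1 + 12·1 + 2·2 + 4·3 + 2·1 = 38
Aisha: 8·3 + 12·2 + 2·3 + 4·4 + 2·4 = 78
Yuki: 8·4 + 12·3 + 2·4 + 4·2 + 2·2 = 88
Yuki has the highest Borda score (88).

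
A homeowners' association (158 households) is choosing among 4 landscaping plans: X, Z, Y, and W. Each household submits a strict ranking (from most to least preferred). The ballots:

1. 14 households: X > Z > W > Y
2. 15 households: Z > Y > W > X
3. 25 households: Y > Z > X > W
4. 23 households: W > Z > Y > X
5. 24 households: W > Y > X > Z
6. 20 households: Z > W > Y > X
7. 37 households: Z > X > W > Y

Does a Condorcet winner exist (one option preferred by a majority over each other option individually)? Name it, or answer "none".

Z

Z vs X: 120–38 for Z.
Z vs Y: 109–49 for Z.
Z vs W: 111–47 for Z.
Z beats every other option head-to-head.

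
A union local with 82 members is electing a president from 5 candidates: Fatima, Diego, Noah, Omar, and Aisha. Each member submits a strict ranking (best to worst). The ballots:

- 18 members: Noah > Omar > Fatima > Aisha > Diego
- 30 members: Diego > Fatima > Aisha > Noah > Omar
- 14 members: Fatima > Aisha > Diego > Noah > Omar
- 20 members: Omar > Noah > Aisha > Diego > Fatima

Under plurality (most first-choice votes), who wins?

Diego

First-place votes: Fatima 14, Diego 30, Noah 18, Omar 20, Aisha 0.
Diego has the most first-place votes.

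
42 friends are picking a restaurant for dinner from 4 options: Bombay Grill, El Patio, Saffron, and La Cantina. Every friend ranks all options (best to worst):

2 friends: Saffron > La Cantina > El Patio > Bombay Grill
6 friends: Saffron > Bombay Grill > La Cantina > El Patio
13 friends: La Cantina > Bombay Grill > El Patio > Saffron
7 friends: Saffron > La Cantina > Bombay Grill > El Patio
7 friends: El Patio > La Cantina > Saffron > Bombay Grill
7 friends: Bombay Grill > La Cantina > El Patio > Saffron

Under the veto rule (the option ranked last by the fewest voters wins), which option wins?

La Cantina

Last-place votes: Bombay Grill 9, El Patio 13, Saffron 20, La Cantina 0.
La Cantina is ranked last by the fewest voters, so La Cantina wins.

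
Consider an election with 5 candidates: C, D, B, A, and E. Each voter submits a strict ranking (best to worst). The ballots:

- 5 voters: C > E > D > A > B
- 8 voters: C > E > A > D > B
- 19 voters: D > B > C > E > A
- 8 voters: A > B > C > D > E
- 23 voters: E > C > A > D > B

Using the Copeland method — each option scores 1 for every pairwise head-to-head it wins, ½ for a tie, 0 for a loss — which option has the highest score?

C: beats D, B, A, and E → score 4.
D: beats B; loses to C, A, and E → score 1.
B: loses to C, D, A, and E → score 0.
A: beats D and B; loses to C and E → score 2.
E: beats D, B, and A; loses to C → score 3.
C has the best pairwise record.

C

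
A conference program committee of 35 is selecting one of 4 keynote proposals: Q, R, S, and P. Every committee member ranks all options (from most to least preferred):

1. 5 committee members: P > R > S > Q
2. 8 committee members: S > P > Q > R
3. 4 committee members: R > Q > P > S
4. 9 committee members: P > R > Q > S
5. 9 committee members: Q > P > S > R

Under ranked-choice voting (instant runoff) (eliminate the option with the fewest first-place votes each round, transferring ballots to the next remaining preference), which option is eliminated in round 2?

Round 1: Q 9, R 4, S 8, P 14. Eliminate R.
Round 2: Q 13, S 8, P 14. Eliminate S.

S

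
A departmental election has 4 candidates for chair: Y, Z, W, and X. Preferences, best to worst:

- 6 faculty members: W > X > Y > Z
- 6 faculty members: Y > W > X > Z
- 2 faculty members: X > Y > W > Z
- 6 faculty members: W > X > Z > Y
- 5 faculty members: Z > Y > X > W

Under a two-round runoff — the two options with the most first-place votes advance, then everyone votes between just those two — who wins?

Round 1 first-place votes: Y 6, Z 5, W 12, X 2.
W and Y advance.
Runoff: W is preferred to Y by 12 voters; Y by 13.
Y wins the runoff.

Y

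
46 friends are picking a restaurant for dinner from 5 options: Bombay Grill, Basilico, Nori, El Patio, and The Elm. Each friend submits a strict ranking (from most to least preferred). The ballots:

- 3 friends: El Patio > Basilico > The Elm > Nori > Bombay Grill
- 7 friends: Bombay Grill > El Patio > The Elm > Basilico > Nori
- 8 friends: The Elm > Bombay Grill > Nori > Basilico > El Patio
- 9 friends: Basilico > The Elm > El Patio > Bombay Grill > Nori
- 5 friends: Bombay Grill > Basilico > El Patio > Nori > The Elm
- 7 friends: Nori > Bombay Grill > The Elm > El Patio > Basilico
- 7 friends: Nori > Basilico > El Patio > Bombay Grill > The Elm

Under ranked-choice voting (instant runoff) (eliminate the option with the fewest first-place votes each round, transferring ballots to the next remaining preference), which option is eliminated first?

Round 1: Bombay Grill 12, Basilico 9, Nori 14, El Patio 3, The Elm 8. Eliminate El Patio.

El Patio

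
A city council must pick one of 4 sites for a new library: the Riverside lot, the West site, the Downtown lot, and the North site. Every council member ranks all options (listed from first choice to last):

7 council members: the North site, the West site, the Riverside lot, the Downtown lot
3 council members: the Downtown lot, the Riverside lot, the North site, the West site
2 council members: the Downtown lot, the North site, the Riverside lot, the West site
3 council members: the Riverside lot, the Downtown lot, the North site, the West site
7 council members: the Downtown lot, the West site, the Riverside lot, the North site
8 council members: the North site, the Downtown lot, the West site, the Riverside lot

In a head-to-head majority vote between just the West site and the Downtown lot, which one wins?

the Downtown lot

Voters preferring the West site to the Downtown lot: 7; preferring the Downtown lot to the West site: 23.
the Downtown lot wins the head-to-head.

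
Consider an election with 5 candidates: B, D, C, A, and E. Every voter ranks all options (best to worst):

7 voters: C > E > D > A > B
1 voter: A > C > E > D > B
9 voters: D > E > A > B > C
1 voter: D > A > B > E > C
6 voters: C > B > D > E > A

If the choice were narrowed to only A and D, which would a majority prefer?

Voters preferring A to D: 1; preferring D to A: 23.
D wins the head-to-head.

D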